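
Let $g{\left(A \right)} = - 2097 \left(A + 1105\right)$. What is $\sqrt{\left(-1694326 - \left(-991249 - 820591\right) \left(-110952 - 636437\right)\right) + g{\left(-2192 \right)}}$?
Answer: $i \sqrt{1354148700647} \approx 1.1637 \cdot 10^{6} i$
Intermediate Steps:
$g{\left(A \right)} = -2317185 - 2097 A$ ($g{\left(A \right)} = - 2097 \left(1105 + A\right) = -2317185 - 2097 A$)
$\sqrt{\left(-1694326 - \left(-991249 - 820591\right) \left(-110952 - 636437\right)\right) + g{\left(-2192 \right)}} = \sqrt{\left(-1694326 - \left(-991249 - 820591\right) \left(-110952 - 636437\right)\right) - -2279439} = \sqrt{\left(-1694326 - \left(-1811840\right) \left(-747389\right)\right) + \left(-2317185 + 4596624\right)} = \sqrt{\left(-1694326 - 1354149285760\right) + 2279439} = \sqrt{-1354150980086 + 2279439} = \sqrt{-1354148700647} = i \sqrt{1354148700647}$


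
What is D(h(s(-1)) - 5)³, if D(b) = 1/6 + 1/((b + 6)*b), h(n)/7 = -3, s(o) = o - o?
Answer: 18191447/3796416000 ≈ 0.0047917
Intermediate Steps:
s(o) = 0
h(n) = -21 (h(n) = 7*(-3) = -21)
D(b) = ⅙ + 1/(b*(6 + b)) (D(b) = 1*(⅙) + 1/((6 + b)*b) = ⅙ + 1/(b*(6 + b)))
D(h(s(-1)) - 5)³ = ((1 + (-21 - 5) + (-21 - 5)²/6)/((-21 - 5)*(6 + (-21 - 5))))³ = ((1 - 26 + (⅙)*(-26)²)/((-26)*(6 - 26)))³ = (-1/26*(1 - 26 + (⅙)*676)/(-20))³ = (-1/26*(-1/20)*(1 - 26 + 338/3))³ = (-1/26*(-1/20)*263/3)³ = (263/1560)³ = 18191447/3796416000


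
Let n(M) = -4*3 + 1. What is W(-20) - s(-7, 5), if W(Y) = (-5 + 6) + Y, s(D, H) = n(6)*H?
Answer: 36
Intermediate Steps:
n(M) = -11 (n(M) = -12 + 1 = -11)
s(D, H) = -11*H
W(Y) = 1 + Y
W(-20) - s(-7, 5) = (1 - 20) - (-11)*5 = -19 - 1*(-55) = -19 + 55 = 36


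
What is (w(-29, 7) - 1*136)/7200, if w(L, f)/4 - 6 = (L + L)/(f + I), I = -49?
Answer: -559/37800 ≈ -0.014788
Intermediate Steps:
w(L, f) = 24 + 8*L/(-49 + f) (w(L, f) = 24 + 4*((L + L)/(f - 49)) = 24 + 4*((2*L)/(-49 + f)) = 24 + 4*(2*L/(-49 + f)) = 24 + 8*L/(-49 + f))
(w(-29, 7) - 1*136)/7200 = (8*(-147 - 29 + 3*7)/(-49 + 7) - 1*136)/7200 = (8*(-147 - 29 + 21)/(-42) - 136)*(1/7200) = (8*(-1/42)*(-155) - 136)*(1/7200) = (620/21 - 136)*(1/7200) = -2236/21*1/7200 = -559/37800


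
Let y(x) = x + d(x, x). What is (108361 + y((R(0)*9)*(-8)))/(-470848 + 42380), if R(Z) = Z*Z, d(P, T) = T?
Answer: -108361/428468 ≈ -0.25290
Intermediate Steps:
R(Z) = Z**2
y(x) = 2*x (y(x) = x + x = 2*x)
(108361 + y((R(0)*9)*(-8)))/(-470848 + 42380) = (108361 + 2*((0**2*9)*(-8)))/(-470848 + 42380) = (108361 + 2*((0*9)*(-8)))/(-428468) = (108361 + 2*(0*(-8)))*(-1/428468) = (108361 + 2*0)*(-1/428468) = (108361 + 0)*(-1/428468) = 108361*(-1/428468) = -108361/428468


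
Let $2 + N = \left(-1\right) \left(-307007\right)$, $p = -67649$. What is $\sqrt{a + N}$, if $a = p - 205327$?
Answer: $3 \sqrt{3781} \approx 184.47$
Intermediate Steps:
$N = 307005$ ($N = -2 - -307007 = -2 + 307007 = 307005$)
$a = -272976$ ($a = -67649 - 205327 = -272976$)
$\sqrt{a + N} = \sqrt{-272976 + 307005} = \sqrt{34029} = 3 \sqrt{3781}$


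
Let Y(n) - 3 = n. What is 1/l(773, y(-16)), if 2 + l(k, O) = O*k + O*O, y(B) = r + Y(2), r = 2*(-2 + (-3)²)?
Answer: 1/15046 ≈ 6.6463e-5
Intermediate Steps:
Y(n) = 3 + n
r = 14 (r = 2*(-2 + 9) = 2*7 = 14)
y(B) = 19 (y(B) = 14 + (3 + 2) = 14 + 5 = 19)
l(k, O) = -2 + O² + O*k (l(k, O) = -2 + (O*k + O*O) = -2 + (O*k + O²) = -2 + (O² + O*k) = -2 + O² + O*k)
1/l(773, y(-16)) = 1/(-2 + 19² + 19*773) = 1/(-2 + 361 + 14687) = 1/15046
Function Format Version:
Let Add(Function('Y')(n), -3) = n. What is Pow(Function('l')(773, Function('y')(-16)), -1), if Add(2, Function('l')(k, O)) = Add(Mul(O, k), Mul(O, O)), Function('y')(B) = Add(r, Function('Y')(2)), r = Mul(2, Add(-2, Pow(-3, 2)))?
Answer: Rational(1, 15046) ≈ 6.6463e-5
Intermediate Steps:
Function('Y')(n) = Add(3, n)
r = 14 (r = Mul(2, Add(-2, 9)) = Mul(2, 7) = 14)
Function('y')(B) = 19 (Function('y')(B) = Add(14, Add(3, 2)) = Add(14, 5) = 19)
Function('l')(k, O) = Add(-2, Pow(O, 2), Mul(O, k)) (Function('l')(k, O) = Add(-2, Add(Mul(O, k), Mul(O, O))) = Add(-2, Add(Mul(O, k), Pow(O, 2))) = Add(-2, Add(Pow(O, 2), Mul(O, k))) = Add(-2, Pow(O, 2), Mul(O, k)))
Pow(Function('l')(773, Function('y')(-16)), -1) = Pow(Add(-2, Pow(19, 2), Mul(19, 773)), -1) = Pow(Add(-2, 361, 14687), -1) = Pow(15046, -1) = Rational(1, 15046)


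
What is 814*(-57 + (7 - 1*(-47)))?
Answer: -2442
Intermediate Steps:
814*(-57 + (7 - 1*(-47))) = 814*(-57 + (7 + 47)) = 814*(-57 + 54) = 814*(-3) = -2442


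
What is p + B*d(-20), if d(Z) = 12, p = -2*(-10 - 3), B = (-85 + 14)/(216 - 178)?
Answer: 68/19 ≈ 3.5789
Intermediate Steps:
B = -71/38 ≈ -1.8684
p = 26 (p = -2*(-13) = 26)
p + B*d(-20) = 26 - 71/38*12 = 26 - 426/19 = 68/19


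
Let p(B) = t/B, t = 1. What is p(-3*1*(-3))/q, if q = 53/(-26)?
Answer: -26/477 ≈ -0.054507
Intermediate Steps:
q = -53/26 (q = 53*(-1/26) = -53/26 ≈ -2.0385)
p(B) = 1/B
p(-3*1*(-3))/q = 1/(((-3*1*(-3)))*(-53/26)) = -26/53/(-3*(-3)) = -26/53/9 = (⅑)*(-26/53) = -26/477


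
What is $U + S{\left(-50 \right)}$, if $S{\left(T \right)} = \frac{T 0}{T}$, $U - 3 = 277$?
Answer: $280$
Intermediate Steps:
$U = 280$ ($U = 3 + 277 = 280$)
$S{\left(T \right)} = 0$ ($S{\left(T \right)} = \frac{0}{T} = 0$)
$U + S{\left(-50 \right)} = 280 + 0 = 280$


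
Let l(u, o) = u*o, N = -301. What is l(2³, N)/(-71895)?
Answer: 2408/71895 ≈ 0.033493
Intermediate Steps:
l(u, o) = o*u
l(2³, N)/(-71895) = -301*2³/(-71895) = -301*8*(-1/71895) = -2408*(-1/71895) = 2408/71895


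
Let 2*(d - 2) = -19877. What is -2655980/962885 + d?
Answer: -93369393/9394 ≈ -9939.3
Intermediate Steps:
d = -19873/2 (d = 2 + (½)*(-19877) = 2 - 19877/2 = -19873/2 ≈ -9936.5)
-2655980/962885 + d = -2655980/962885 - 19873/2 = -2655980*1/962885 - 19873/2 = -12956/4697 - 19873/2 = -93369393/9394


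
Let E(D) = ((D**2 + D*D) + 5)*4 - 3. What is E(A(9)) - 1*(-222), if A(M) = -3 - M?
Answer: 1391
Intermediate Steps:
E(D) = 17 + 8*D**2 (E(D) = ((D**2 + D**2) + 5)*4 - 3 = (2*D**2 + 5)*4 - 3 = (5 + 2*D**2)*4 - 3 = (20 + 8*D**2) - 3 = 17 + 8*D**2)
E(A(9)) - 1*(-222) = (17 + 8*(-3 - 1*9)**2) - 1*(-222) = (17 + 8*(-3 - 9)**2) + 222 = (17 + 8*(-12)**2) + 222 = (17 + 8*144) + 222 = (17 + 1152) + 222 = 1169 + 222 = 1391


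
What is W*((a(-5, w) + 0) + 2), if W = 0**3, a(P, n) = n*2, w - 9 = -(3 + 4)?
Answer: 0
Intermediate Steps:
w = 2 (w = 9 - (3 + 4) = 9 - 1*7 = 9 - 7 = 2)
a(P, n) = 2*n
W = 0
W*((a(-5, w) + 0) + 2) = 0*((2*2 + 0) + 2) = 0*((4 + 0) + 2) = 0*(4 + 2) = 0*6 = 0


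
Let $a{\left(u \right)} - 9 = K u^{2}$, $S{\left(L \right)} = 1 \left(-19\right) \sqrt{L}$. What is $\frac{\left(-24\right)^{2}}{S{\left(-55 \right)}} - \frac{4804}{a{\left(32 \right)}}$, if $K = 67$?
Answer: $- \frac{4804}{68617} + \frac{576 i \sqrt{55}}{1045} \approx -0.070012 + 4.0878 i$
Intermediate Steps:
$S{\left(L \right)} = - 19 \sqrt{L}$
$a{\left(u \right)} = 9 + 67 u^{2}$
$\frac{\left(-24\right)^{2}}{S{\left(-55 \right)}} - \frac{4804}{a{\left(32 \right)}} = \frac{\left(-24\right)^{2}}{\left(-19\right) \sqrt{-55}} - \frac{4804}{9 + 67 \cdot 32^{2}} = \frac{576}{\left(-19\right) i \sqrt{55}} - \frac{4804}{9 + 67 \cdot 1024} = \frac{576}{\left(-19\right) i \sqrt{55}} - \frac{4804}{9 + 68608} = 576 \frac{i \sqrt{55}}{1045} - \frac{4804}{68617} = \frac{576 i \sqrt{55}}{1045} - \frac{4804}{68617} = - \frac{4804}{68617} + \frac{576 i \sqrt{55}}{1045}$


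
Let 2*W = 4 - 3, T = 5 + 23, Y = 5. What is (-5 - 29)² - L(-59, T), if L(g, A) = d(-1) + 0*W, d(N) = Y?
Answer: 1151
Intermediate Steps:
d(N) = 5
T = 28
W = ½ (W = (4 - 3)/2 = (½)*1 = ½ ≈ 0.50000)
L(g, A) = 5 (L(g, A) = 5 + 0*(½) = 5 + 0 = 5)
(-5 - 29)² - L(-59, T) = (-5 - 29)² - 1*5 = (-34)² - 5 = 1156 - 5 = 1151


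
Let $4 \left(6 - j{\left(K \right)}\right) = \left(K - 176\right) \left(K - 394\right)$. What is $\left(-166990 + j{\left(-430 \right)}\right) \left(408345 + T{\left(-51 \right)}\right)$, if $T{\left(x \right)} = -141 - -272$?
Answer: $-119201466320$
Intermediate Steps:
$j{\left(K \right)} = 6 - \frac{\left(-394 + K\right) \left(-176 + K\right)}{4}$ ($j{\left(K \right)} = 6 - \frac{\left(K - 176\right) \left(K - 394\right)}{4} = 6 - \frac{\left(-176 + K\right) \left(-394 + K\right)}{4} = 6 - \frac{\left(-394 + K\right) \left(-176 + K\right)}{4}$)
$T{\left(x \right)} = 131$ ($T{\left(x \right)} = -141 + 272 = 131$)
$\left(-166990 + j{\left(-430 \right)}\right) \left(408345 + T{\left(-51 \right)}\right) = \left(-166990 - \left(78605 + 46225\right)\right) \left(408345 + 131\right) = \left(-166990 - 124830\right) 408476 = \left(-291820\right) 408476 = -119201466320$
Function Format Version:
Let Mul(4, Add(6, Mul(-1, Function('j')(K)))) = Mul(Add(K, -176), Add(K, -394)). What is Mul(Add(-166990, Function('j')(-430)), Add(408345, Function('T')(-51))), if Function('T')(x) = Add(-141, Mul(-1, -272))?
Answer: -119201466320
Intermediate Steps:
Function('j')(K) = Add(6, Mul(Rational(-1, 4), Add(-394, K), Add(-176, K))) (Function('j')(K) = Add(6, Mul(Rational(-1, 4), Mul(Add(K, -176), Add(K, -394)))) = Add(6, Mul(Rational(-1, 4), Mul(Add(-176, K), Add(-394, K)))) = Add(6, Mul(Rational(-1, 4), Mul(Add(-394, K), Add(-176, K)))) = Add(6, Mul(Rational(-1, 4), Add(-394, K), Add(-176, K))))
Function('T')(x) = 131 (Function('T')(x) = Add(-141, 272) = 131)
Mul(Add(-166990, Function('j')(-430)), Add(408345, Function('T')(-51))) = Mul(Add(-166990, Add(-17330, Mul(Rational(-1, 4), Pow(-430, 2)), Mul(Rational(285, 2), -430))), Add(408345, 131)) = Mul(Add(-166990, Add(-17330, Mul(Rational(-1, 4), 184900), -61275)), 408476) = Mul(Add(-166990, Add(-17330, -46225, -61275)), 408476) = Mul(Add(-166990, -124830), 408476) = Mul(-291820, 408476) = -119201466320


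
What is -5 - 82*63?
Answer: -5171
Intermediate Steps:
-5 - 82*63 = -5 - 5166 = -5171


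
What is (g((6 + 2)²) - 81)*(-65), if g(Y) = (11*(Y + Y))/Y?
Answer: 3835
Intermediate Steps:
g(Y) = 22 (g(Y) = (11*(2*Y))/Y = (22*Y)/Y = 22)
(g((6 + 2)²) - 81)*(-65) = (22 - 81)*(-65) = -59*(-65) = 3835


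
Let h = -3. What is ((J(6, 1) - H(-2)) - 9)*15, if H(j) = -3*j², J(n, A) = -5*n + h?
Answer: -450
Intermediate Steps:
J(n, A) = -3 - 5*n (J(n, A) = -5*n - 3 = -3 - 5*n)
((J(6, 1) - H(-2)) - 9)*15 = (((-3 - 5*6) - (-3)*(-2)²) - 9)*15 = (((-3 - 30) - (-3)*4) - 9)*15 = ((-33 - 1*(-12)) - 9)*15 = ((-33 + 12) - 9)*15 = (-21 - 9)*15 = -30*15 = -450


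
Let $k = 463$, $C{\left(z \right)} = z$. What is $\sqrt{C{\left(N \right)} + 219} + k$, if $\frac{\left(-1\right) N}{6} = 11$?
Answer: $463 + 3 \sqrt{17} \approx 475.37$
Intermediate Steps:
$N = -66$ ($N = \left(-6\right) 11 = -66$)
$\sqrt{C{\left(N \right)} + 219} + k = \sqrt{-66 + 219} + 463 = \sqrt{153} + 463 = 3 \sqrt{17} + 463 = 463 + 3 \sqrt{17}$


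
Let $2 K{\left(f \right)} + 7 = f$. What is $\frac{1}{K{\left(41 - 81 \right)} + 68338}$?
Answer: $\frac{2}{136629} \approx 1.4638 \cdot 10^{-5}$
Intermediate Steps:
$K{\left(f \right)} = - \frac{7}{2} + \frac{f}{2}$
$\frac{1}{K{\left(41 - 81 \right)} + 68338} = \frac{1}{\left(- \frac{7}{2} + \frac{41 - 81}{2}\right) + 68338} = \frac{1}{\left(- \frac{7}{2} + \frac{1}{2} \left(-40\right)\right) + 68338} = \frac{1}{\left(- \frac{7}{2} - 20\right) + 68338} = \frac{1}{- \frac{47}{2} + 68338} = \frac{1}{\frac{136629}{2}} = \frac{2}{136629}$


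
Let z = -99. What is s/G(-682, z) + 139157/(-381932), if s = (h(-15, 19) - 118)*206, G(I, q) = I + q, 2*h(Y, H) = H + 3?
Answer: 8309863527/298288892 ≈ 27.858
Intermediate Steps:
h(Y, H) = 3/2 + H/2 (h(Y, H) = (H + 3)/2 = (3 + H)/2 = 3/2 + H/2)
s = -22042 (s = ((3/2 + (1/2)*19) - 118)*206 = ((3/2 + 19/2) - 118)*206 = (11 - 118)*206 = -107*206 = -22042)
s/G(-682, z) + 139157/(-381932) = -22042/(-682 - 99) + 139157/(-381932) = -22042/(-781) + 139157*(-1/381932) = -22042*(-1/781) - 139157/381932 = 22042/781 - 139157/381932 = 8309863527/298288892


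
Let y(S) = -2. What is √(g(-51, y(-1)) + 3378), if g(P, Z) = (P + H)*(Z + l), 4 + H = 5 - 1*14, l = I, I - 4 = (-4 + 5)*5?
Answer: √2930 ≈ 54.129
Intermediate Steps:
I = 9 (I = 4 + (-4 + 5)*5 = 4 + 1*5 = 4 + 5 = 9)
l = 9
H = -13 (H = -4 + (5 - 1*14) = -4 + (5 - 14) = -4 - 9 = -13)
g(P, Z) = (-13 + P)*(9 + Z) (g(P, Z) = (P - 13)*(Z + 9) = (-13 + P)*(9 + Z))
√(g(-51, y(-1)) + 3378) = √((-117 - 13*(-2) + 9*(-51) - 51*(-2)) + 3378) = √((-117 + 26 - 459 + 102) + 3378) = √(-448 + 3378) = √2930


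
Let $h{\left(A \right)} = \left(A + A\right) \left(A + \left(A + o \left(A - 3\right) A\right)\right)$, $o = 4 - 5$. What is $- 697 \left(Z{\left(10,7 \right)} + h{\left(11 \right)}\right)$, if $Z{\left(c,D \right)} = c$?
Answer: $1005074$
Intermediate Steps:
$o = -1$
$h{\left(A \right)} = 2 A \left(2 A + A \left(3 - A\right)\right)$ ($h{\left(A \right)} = \left(A + A\right) \left(A + \left(A + - (A - 3) A\right)\right) = 2 A \left(A + \left(A + - (-3 + A) A\right)\right) = 2 A \left(A + \left(A + \left(3 - A\right) A\right)\right) = 2 A \left(A + \left(A + A \left(3 - A\right)\right)\right) = 2 A \left(2 A + A \left(3 - A\right)\right)$)
$- 697 \left(Z{\left(10,7 \right)} + h{\left(11 \right)}\right) = - 697 \left(10 + 2 \cdot 11^{2} \left(5 - 11\right)\right) = - 697 \left(10 + 2 \cdot 121 \left(5 - 11\right)\right) = - 697 \left(10 + 2 \cdot 121 \left(-6\right)\right) = - 697 \left(10 - 1452\right) = \left(-697\right) \left(-1442\right) = 1005074$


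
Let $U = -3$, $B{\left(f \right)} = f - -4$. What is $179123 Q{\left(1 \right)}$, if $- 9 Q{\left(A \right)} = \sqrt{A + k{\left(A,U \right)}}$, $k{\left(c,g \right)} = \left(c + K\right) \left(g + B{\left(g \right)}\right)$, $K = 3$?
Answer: $- \frac{179123 i \sqrt{7}}{9} \approx - 52657.0 i$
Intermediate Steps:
$B{\left(f \right)} = 4 + f$ ($B{\left(f \right)} = f + 4 = 4 + f$)
$k{\left(c,g \right)} = \left(3 + c\right) \left(4 + 2 g\right)$ ($k{\left(c,g \right)} = \left(c + 3\right) \left(g + \left(4 + g\right)\right) = \left(3 + c\right) \left(4 + 2 g\right)$)
$Q{\left(A \right)} = - \frac{\sqrt{-6 - A}}{9}$ ($Q{\left(A \right)} = - \frac{\sqrt{A + \left(12 + 6 \left(-3\right) + A \left(-3\right) + A \left(4 - 3\right)\right)}}{9} = - \frac{\sqrt{A + \left(12 - 18 - 3 A + A 1\right)}}{9} = - \frac{\sqrt{A + \left(12 - 18 - 3 A + A\right)}}{9} = - \frac{\sqrt{A - \left(6 + 2 A\right)}}{9} = - \frac{\sqrt{-6 - A}}{9}$)
$179123 Q{\left(1 \right)} = 179123 \left(- \frac{\sqrt{-6 - 1}}{9}\right) = 179123 \left(- \frac{\sqrt{-7}}{9}\right) = 179123 \left(- \frac{i \sqrt{7}}{9}\right) = - \frac{179123 i \sqrt{7}}{9}$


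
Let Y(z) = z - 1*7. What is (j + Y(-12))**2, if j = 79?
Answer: 3600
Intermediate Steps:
Y(z) = -7 + z (Y(z) = z - 7 = -7 + z)
(j + Y(-12))**2 = (79 + (-7 - 12))**2 = (79 - 19)**2 = 60**2 = 3600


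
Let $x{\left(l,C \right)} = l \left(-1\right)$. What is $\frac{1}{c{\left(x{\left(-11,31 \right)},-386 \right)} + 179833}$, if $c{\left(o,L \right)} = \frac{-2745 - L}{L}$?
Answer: $\frac{386}{69417897} \approx 5.5605 \cdot 10^{-6}$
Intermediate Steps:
$x{\left(l,C \right)} = - l$
$c{\left(o,L \right)} = \frac{-2745 - L}{L}$
$\frac{1}{c{\left(x{\left(-11,31 \right)},-386 \right)} + 179833} = \frac{1}{\frac{-2745 - -386}{-386} + 179833} = \frac{1}{- \frac{-2745 + 386}{386} + 179833} = \frac{1}{\left(- \frac{1}{386}\right) \left(-2359\right) + 179833} = \frac{1}{\frac{2359}{386} + 179833} = \frac{1}{\frac{69417897}{386}} = \frac{386}{69417897}$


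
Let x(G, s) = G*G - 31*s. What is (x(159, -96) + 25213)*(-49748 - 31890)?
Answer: -4365183860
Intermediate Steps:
x(G, s) = G² - 31*s
(x(159, -96) + 25213)*(-49748 - 31890) = ((159² - 31*(-96)) + 25213)*(-49748 - 31890) = ((25281 + 2976) + 25213)*(-81638) = (28257 + 25213)*(-81638) = 53470*(-81638) = -4365183860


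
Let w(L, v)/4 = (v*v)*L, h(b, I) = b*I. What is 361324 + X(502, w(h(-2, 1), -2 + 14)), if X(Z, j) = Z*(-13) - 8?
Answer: 354790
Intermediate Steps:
h(b, I) = I*b
w(L, v) = 4*L*v² (w(L, v) = 4*((v*v)*L) = 4*(v²*L) = 4*(L*v²) = 4*L*v²)
X(Z, j) = -8 - 13*Z (X(Z, j) = -13*Z - 8 = -8 - 13*Z)
361324 + X(502, w(h(-2, 1), -2 + 14)) = 361324 + (-8 - 13*502) = 361324 + (-8 - 6526) = 361324 - 6534 = 354790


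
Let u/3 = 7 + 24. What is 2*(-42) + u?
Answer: 9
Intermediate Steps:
u = 93 (u = 3*(7 + 24) = 3*31 = 93)
2*(-42) + u = 2*(-42) + 93 = -84 + 93 = 9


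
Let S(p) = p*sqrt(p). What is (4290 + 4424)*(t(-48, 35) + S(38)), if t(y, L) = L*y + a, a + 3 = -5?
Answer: -14709232 + 331132*sqrt(38) ≈ -1.2668e+7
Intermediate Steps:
a = -8 (a = -3 - 5 = -8)
t(y, L) = -8 + L*y (t(y, L) = L*y - 8 = -8 + L*y)
S(p) = p**(3/2)
(4290 + 4424)*(t(-48, 35) + S(38)) = (4290 + 4424)*((-8 + 35*(-48)) + 38**(3/2)) = 8714*((-8 - 1680) + 38*sqrt(38)) = 8714*(-1688 + 38*sqrt(38)) = -14709232 + 331132*sqrt(38)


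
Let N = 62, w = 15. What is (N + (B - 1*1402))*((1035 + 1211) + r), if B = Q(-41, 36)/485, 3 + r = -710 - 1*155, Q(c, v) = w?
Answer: -179108306/97 ≈ -1.8465e+6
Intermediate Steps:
Q(c, v) = 15
r = -868 (r = -3 + (-710 - 1*155) = -3 + (-710 - 155) = -3 - 865 = -868)
B = 3/97 (B = 15/485 = 15*(1/485) = 3/97 ≈ 0.030928)
(N + (B - 1*1402))*((1035 + 1211) + r) = (62 + (3/97 - 1*1402))*((1035 + 1211) - 868) = (62 + (3/97 - 1402))*(2246 - 868) = (62 - 135991/97)*1378 = -129977/97*1378 = -179108306/97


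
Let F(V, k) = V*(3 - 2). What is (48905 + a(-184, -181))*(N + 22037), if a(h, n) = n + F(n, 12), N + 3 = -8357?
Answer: 663922611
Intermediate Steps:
F(V, k) = V (F(V, k) = V*1 = V)
N = -8360 (N = -3 - 8357 = -8360)
a(h, n) = 2*n (a(h, n) = n + n = 2*n)
(48905 + a(-184, -181))*(N + 22037) = (48905 + 2*(-181))*(-8360 + 22037) = (48905 - 362)*13677 = 48543*13677 = 663922611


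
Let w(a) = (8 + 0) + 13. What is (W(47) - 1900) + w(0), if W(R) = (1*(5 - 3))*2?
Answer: -1875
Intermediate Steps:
W(R) = 4 (W(R) = (1*2)*2 = 2*2 = 4)
w(a) = 21 (w(a) = 8 + 13 = 21)
(W(47) - 1900) + w(0) = (4 - 1900) + 21 = -1896 + 21 = -1875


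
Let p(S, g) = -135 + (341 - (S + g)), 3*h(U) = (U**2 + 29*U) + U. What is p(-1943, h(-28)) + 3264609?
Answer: 9800330/3 ≈ 3.2668e+6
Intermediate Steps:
h(U) = 10*U + U**2/3 (h(U) = ((U**2 + 29*U) + U)/3 = (U**2 + 30*U)/3 = 10*U + U**2/3)
p(S, g) = 206 - S - g (p(S, g) = -135 + (341 + (-S - g)) = -135 + (341 - S - g) = 206 - S - g)
p(-1943, h(-28)) + 3264609 = (206 - 1*(-1943) - (-28)*(30 - 28)/3) + 3264609 = (206 + 1943 - (-28)*2/3) + 3264609 = (206 + 1943 - 1*(-56/3)) + 3264609 = (206 + 1943 + 56/3) + 3264609 = 6503/3 + 3264609 = 9800330/3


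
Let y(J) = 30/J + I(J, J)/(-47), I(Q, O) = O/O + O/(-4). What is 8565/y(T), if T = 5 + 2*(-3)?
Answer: -322044/1129 ≈ -285.25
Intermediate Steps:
T = -1 (T = 5 - 6 = -1)
I(Q, O) = 1 - O/4 (I(Q, O) = 1 + O*(-¼) = 1 - O/4)
y(J) = -1/47 + 30/J + J/188 (y(J) = 30/J + (1 - J/4)/(-47) = 30/J + (1 - J/4)*(-1/47) = 30/J + (-1/47 + J/188) = -1/47 + 30/J + J/188)
8565/y(T) = 8565/(((1/188)*(5640 - (-4 - 1))/(-1))) = 8565/(((1/188)*(-1)*(5640 - 1*(-5)))) = 8565/(((1/188)*(-1)*(5640 + 5))) = 8565/(((1/188)*(-1)*5645)) = 8565/(-5645/188) = 8565*(-188/5645) = -322044/1129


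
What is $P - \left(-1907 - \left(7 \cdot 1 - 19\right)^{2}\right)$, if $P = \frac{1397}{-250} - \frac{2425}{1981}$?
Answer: $\frac{1012384043}{495250} \approx 2044.2$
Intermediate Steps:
$P = - \frac{3373707}{495250}$ ($P = 1397 \left(- \frac{1}{250}\right) - \frac{2425}{1981} = - \frac{1397}{250} - \frac{2425}{1981} = - \frac{3373707}{495250} \approx -6.8121$)
$P - \left(-1907 - \left(7 \cdot 1 - 19\right)^{2}\right) = - \frac{3373707}{495250} - \left(-1907 - \left(7 \cdot 1 - 19\right)^{2}\right) = - \frac{3373707}{495250} - \left(-1907 - \left(7 - 19\right)^{2}\right) = - \frac{3373707}{495250} - \left(-1907 - \left(-12\right)^{2}\right) = - \frac{3373707}{495250} - \left(-1907 - 144\right) = - \frac{3373707}{495250} - -2051 = - \frac{3373707}{495250} + 2051 = \frac{1012384043}{495250}$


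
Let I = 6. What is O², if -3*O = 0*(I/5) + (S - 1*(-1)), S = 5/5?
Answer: 4/9 ≈ 0.44444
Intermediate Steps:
S = 1 (S = 5*(⅕) = 1)
O = -⅔ (O = -(0*(6/5) + (1 - 1*(-1)))/3 = -(0*(6*(⅕)) + (1 + 1))/3 = -(0*(6/5) + 2)/3 = -(0 + 2)/3 = -⅓*2 = -⅔ ≈ -0.66667)
O² = (-⅔)² = 4/9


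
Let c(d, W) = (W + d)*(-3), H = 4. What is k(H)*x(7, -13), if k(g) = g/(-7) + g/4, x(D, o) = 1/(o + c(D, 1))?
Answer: -3/259 ≈ -0.011583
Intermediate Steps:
c(d, W) = -3*W - 3*d
x(D, o) = 1/(-3 + o - 3*D) (x(D, o) = 1/(o + (-3*1 - 3*D)) = 1/(o + (-3 - 3*D)) = 1/(-3 + o - 3*D))
k(g) = 3*g/28 (k(g) = g*(-1/7) + g*(1/4) = -g/7 + g/4 = 3*g/28)
k(H)*x(7, -13) = ((3/28)*4)/(-3 - 13 - 3*7) = 3/(7*(-3 - 13 - 21)) = (3/7)/(-37) = (3/7)*(-1/37) = -3/259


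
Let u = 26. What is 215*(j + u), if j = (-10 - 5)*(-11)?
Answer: 41065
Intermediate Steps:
j = 165 (j = -15*(-11) = 165)
215*(j + u) = 215*(165 + 26) = 215*191 = 41065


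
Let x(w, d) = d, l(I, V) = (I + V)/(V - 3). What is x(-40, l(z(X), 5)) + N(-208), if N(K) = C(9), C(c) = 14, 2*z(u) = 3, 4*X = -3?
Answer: 69/4 ≈ 17.250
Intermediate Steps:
X = -¾ (X = (¼)*(-3) = -¾ ≈ -0.75000)
z(u) = 3/2 (z(u) = (½)*3 = 3/2)
l(I, V) = (I + V)/(-3 + V)
N(K) = 14
x(-40, l(z(X), 5)) + N(-208) = (3/2 + 5)/(-3 + 5) + 14 = (13/2)/2 + 14 = (½)*(13/2) + 14 = 13/4 + 14 = 69/4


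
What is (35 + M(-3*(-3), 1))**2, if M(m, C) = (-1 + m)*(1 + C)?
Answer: 2601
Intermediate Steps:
M(m, C) = (1 + C)*(-1 + m)
(35 + M(-3*(-3), 1))**2 = (35 + (-1 - 3*(-3) - 1*1 + 1*(-3*(-3))))**2 = (35 + (-1 + 9 - 1 + 1*9))**2 = (35 + (-1 + 9 - 1 + 9))**2 = (35 + 16)**2 = 51**2 = 2601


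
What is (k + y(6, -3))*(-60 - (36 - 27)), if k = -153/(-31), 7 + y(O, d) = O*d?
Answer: 42918/31 ≈ 1384.5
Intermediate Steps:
y(O, d) = -7 + O*d
k = 153/31 (k = -153*(-1/31) = 153/31 ≈ 4.9355)
(k + y(6, -3))*(-60 - (36 - 27)) = (153/31 + (-7 + 6*(-3)))*(-60 - (36 - 27)) = (153/31 + (-7 - 18))*(-60 - 1*9) = (153/31 - 25)*(-60 - 9) = -622/31*(-69) = 42918/31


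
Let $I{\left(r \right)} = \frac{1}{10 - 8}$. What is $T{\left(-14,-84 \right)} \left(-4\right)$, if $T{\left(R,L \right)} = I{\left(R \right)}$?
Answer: $-2$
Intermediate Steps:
$I{\left(r \right)} = \frac{1}{2}$
$T{\left(R,L \right)} = \frac{1}{2}$
$T{\left(-14,-84 \right)} \left(-4\right) = \frac{1}{2} \left(-4\right) = -2$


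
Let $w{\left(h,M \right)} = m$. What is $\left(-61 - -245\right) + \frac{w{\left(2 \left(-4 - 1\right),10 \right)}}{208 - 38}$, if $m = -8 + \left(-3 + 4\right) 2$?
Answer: $\frac{15637}{85} \approx 183.96$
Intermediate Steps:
$m = -6$ ($m = -8 + 1 \cdot 2 = -8 + 2 = -6$)
$w{\left(h,M \right)} = -6$
$\left(-61 - -245\right) + \frac{w{\left(2 \left(-4 - 1\right),10 \right)}}{208 - 38} = \left(-61 - -245\right) - \frac{6}{208 - 38} = \left(-61 + 245\right) - \frac{6}{170} = 184 - \frac{3}{85} = \frac{15637}{85}$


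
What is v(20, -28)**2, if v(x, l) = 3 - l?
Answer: 961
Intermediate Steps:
v(20, -28)**2 = (3 - 1*(-28))**2 = (3 + 28)**2 = 31**2 = 961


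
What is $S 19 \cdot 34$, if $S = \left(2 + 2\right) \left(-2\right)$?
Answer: $-5168$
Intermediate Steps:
$S = -8$ ($S = 4 \left(-2\right) = -8$)
$S 19 \cdot 34 = \left(-8\right) 19 \cdot 34 = \left(-152\right) 34 = -5168$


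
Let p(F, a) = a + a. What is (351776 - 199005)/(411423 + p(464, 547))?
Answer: 152771/412517 ≈ 0.37034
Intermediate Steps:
p(F, a) = 2*a
(351776 - 199005)/(411423 + p(464, 547)) = (351776 - 199005)/(411423 + 2*547) = 152771/(411423 + 1094) = 152771/412517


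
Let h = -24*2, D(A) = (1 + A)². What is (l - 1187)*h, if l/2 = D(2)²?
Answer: 49200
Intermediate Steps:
h = -48
l = 162 (l = 2*((1 + 2)²)² = 2*(3²)² = 2*9² = 2*81 = 162)
(l - 1187)*h = (162 - 1187)*(-48) = -1025*(-48) = 49200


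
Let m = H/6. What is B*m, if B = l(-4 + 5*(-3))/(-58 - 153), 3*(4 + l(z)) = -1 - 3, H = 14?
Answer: 112/1899 ≈ 0.058978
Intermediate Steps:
l(z) = -16/3 (l(z) = -4 + (-1 - 3)/3 = -4 + (⅓)*(-4) = -4 - 4/3 = -16/3)
m = 7/3 (m = 14/6 = 14*(⅙) = 7/3 ≈ 2.3333)
B = 16/633 (B = -16/3/(-58 - 153) = -16/3/(-211) = -1/211*(-16/3) = 16/633 ≈ 0.025276)
B*m = (16/633)*(7/3) = 112/1899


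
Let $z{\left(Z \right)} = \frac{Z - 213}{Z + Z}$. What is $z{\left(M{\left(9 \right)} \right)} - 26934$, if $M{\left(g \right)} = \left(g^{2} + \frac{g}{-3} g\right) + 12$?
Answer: $- \frac{1185145}{44} \approx -26935.0$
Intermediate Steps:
$M{\left(g \right)} = 12 + \frac{2 g^{2}}{3}$ ($M{\left(g \right)} = \left(g^{2} + g \left(- \frac{1}{3}\right) g\right) + 12 = \left(g^{2} + - \frac{g}{3} g\right) + 12 = \left(g^{2} - \frac{g^{2}}{3}\right) + 12 = \frac{2 g^{2}}{3} + 12 = 12 + \frac{2 g^{2}}{3}$)
$z{\left(Z \right)} = \frac{-213 + Z}{2 Z}$
$z{\left(M{\left(9 \right)} \right)} - 26934 = \frac{-213 + \left(12 + \frac{2 \cdot 9^{2}}{3}\right)}{2 \left(12 + \frac{2 \cdot 9^{2}}{3}\right)} - 26934 = \frac{-213 + \left(12 + \frac{2}{3} \cdot 81\right)}{2 \left(12 + \frac{2}{3} \cdot 81\right)} - 26934 = \frac{-213 + \left(12 + 54\right)}{2 \left(12 + 54\right)} - 26934 = \frac{-213 + 66}{2 \cdot 66} - 26934 = \frac{1}{2} \cdot \frac{1}{66} \left(-147\right) - 26934 = - \frac{49}{44} - 26934 = - \frac{1185145}{44}$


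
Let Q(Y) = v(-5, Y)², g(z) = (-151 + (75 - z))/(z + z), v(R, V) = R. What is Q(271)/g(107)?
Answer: -5350/183 ≈ -29.235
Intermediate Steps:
g(z) = (-76 - z)/(2*z) (g(z) = (-76 - z)/((2*z)) = (-76 - z)*(1/(2*z)) = (-76 - z)/(2*z))
Q(Y) = 25 (Q(Y) = (-5)² = 25)
Q(271)/g(107) = 25/(((½)*(-76 - 1*107)/107)) = 25/(((½)*(1/107)*(-76 - 107))) = 25/(((½)*(1/107)*(-183))) = 25/(-183/214) = 25*(-214/183) = -5350/183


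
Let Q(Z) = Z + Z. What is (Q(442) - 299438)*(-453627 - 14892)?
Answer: 139878221526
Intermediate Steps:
Q(Z) = 2*Z
(Q(442) - 299438)*(-453627 - 14892) = (2*442 - 299438)*(-453627 - 14892) = (884 - 299438)*(-468519) = -298554*(-468519) = 139878221526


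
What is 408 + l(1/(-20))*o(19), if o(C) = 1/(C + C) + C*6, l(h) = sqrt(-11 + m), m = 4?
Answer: 408 + 4333*I*sqrt(7)/38 ≈ 408.0 + 301.69*I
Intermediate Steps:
l(h) = I*sqrt(7) (l(h) = sqrt(-11 + 4) = sqrt(-7) = I*sqrt(7))
o(C) = 1/(2*C) + 6*C
408 + l(1/(-20))*o(19) = 408 + (I*sqrt(7))*((1/2)/19 + 6*19) = 408 + (I*sqrt(7))*((1/2)*(1/19) + 114) = 408 + (I*sqrt(7))*(1/38 + 114) = 408 + (I*sqrt(7))*(4333/38) = 408 + 4333*I*sqrt(7)/38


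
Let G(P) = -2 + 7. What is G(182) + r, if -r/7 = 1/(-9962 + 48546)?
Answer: 27559/5512 ≈ 4.9998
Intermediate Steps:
G(P) = 5
r = -1/5512 (r = -7/(-9962 + 48546) = -7/38584 = -7*1/38584 = -1/5512 ≈ -0.00018142)
G(182) + r = 5 - 1/5512 = 27559/5512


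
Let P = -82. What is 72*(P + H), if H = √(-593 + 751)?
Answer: -5904 + 72*√158 ≈ -4999.0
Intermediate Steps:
H = √158 ≈ 12.570
72*(P + H) = 72*(-82 + √158) = -5904 + 72*√158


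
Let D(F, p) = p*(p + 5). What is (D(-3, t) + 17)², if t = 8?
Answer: 14641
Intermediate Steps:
D(F, p) = p*(5 + p)
(D(-3, t) + 17)² = (8*(5 + 8) + 17)² = (8*13 + 17)² = (104 + 17)² = 121² = 14641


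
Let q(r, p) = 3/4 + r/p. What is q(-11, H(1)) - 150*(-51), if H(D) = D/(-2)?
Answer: 30691/4 ≈ 7672.8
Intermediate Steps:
H(D) = -D/2 (H(D) = D*(-½) = -D/2)
q(r, p) = ¾ + r/p (q(r, p) = 3*(¼) + r/p = ¾ + r/p)
q(-11, H(1)) - 150*(-51) = (¾ - 11/((-½*1))) - 150*(-51) = (¾ - 11/(-½)) + 7650 = (¾ - 11*(-2)) + 7650 = (¾ + 22) + 7650 = 91/4 + 7650 = 30691/4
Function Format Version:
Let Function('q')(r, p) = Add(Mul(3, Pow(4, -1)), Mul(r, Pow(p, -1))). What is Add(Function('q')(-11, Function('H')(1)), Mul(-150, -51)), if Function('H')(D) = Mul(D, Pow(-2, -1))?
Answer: Rational(30691, 4) ≈ 7672.8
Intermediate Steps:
Function('H')(D) = Mul(Rational(-1, 2), D) (Function('H')(D) = Mul(D, Rational(-1, 2)) = Mul(Rational(-1, 2), D))
Function('q')(r, p) = Add(Rational(3, 4), Mul(r, Pow(p, -1))) (Function('q')(r, p) = Add(Mul(3, Rational(1, 4)), Mul(r, Pow(p, -1))) = Add(Rational(3, 4), Mul(r, Pow(p, -1))))
Add(Function('q')(-11, Function('H')(1)), Mul(-150, -51)) = Add(Add(Rational(3, 4), Mul(-11, Pow(Mul(Rational(-1, 2), 1), -1))), Mul(-150, -51)) = Add(Add(Rational(3, 4), Mul(-11, Pow(Rational(-1, 2), -1))), 7650) = Add(Add(Rational(3, 4), Mul(-11, -2)), 7650) = Add(Add(Rational(3, 4), 22), 7650) = Add(Rational(91, 4), 7650) = Rational(30691, 4)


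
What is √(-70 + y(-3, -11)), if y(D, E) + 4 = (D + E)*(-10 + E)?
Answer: 2*√55 ≈ 14.832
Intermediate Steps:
y(D, E) = -4 + (-10 + E)*(D + E) (y(D, E) = -4 + (D + E)*(-10 + E) = -4 + (-10 + E)*(D + E))
√(-70 + y(-3, -11)) = √(-70 + (-4 + (-11)² - 10*(-3) - 10*(-11) - 3*(-11))) = √(-70 + (-4 + 121 + 30 + 110 + 33)) = √(-70 + 290) = √220 = 2*√55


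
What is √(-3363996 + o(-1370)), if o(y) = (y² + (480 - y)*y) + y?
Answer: I*√4022966 ≈ 2005.7*I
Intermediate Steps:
o(y) = y + y² + y*(480 - y) (o(y) = (y² + y*(480 - y)) + y = y + y² + y*(480 - y))
√(-3363996 + o(-1370)) = √(-3363996 + 481*(-1370)) = √(-3363996 - 658970) = √(-4022966) = I*√4022966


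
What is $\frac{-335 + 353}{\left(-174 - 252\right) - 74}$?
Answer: $- \frac{9}{250} \approx -0.036$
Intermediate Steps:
$\frac{-335 + 353}{\left(-174 - 252\right) - 74} = \frac{18}{\left(-174 - 252\right) - 74} = \frac{18}{-426 - 74} = \frac{18}{-500} = 18 \left(- \frac{1}{500}\right) = - \frac{9}{250}$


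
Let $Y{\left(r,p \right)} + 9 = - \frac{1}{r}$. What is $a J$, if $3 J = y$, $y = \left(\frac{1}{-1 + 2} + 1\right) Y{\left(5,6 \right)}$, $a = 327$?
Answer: $- \frac{10028}{5} \approx -2005.6$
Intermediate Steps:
$Y{\left(r,p \right)} = -9 - \frac{1}{r}$
$y = - \frac{92}{5}$ ($y = \left(\frac{1}{-1 + 2} + 1\right) \left(-9 - \frac{1}{5}\right) = \left(1^{-1} + 1\right) \left(-9 - \frac{1}{5}\right) = \left(1 + 1\right) \left(-9 - \frac{1}{5}\right) = 2 \left(- \frac{46}{5}\right) = - \frac{92}{5} \approx -18.4$)
$J = - \frac{92}{15}$ ($J = \frac{1}{3} \left(- \frac{92}{5}\right) = - \frac{92}{15} \approx -6.1333$)
$a J = 327 \left(- \frac{92}{15}\right) = - \frac{10028}{5}$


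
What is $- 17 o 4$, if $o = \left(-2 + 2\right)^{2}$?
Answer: $0$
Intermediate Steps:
$o = 0$ ($o = 0^{2} = 0$)
$- 17 o 4 = \left(-17\right) 0 \cdot 4 = 0 \cdot 4 = 0$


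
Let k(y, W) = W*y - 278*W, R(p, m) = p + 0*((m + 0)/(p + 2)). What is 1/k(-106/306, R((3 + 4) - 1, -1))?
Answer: -51/85174 ≈ -0.00059877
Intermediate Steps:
R(p, m) = p (R(p, m) = p + 0*(m/(2 + p)) = p + 0 = p)
k(y, W) = -278*W + W*y
1/k(-106/306, R((3 + 4) - 1, -1)) = 1/(((3 + 4) - 1)*(-278 - 106/306)) = 1/((7 - 1)*(-278 - 106*1/306)) = 1/(6*(-278 - 53/153)) = 1/(6*(-42587/153)) = 1/(-85174/51) = -51/85174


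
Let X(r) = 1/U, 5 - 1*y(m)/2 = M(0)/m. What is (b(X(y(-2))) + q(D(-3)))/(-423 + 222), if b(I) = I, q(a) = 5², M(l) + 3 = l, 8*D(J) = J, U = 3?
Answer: -76/603 ≈ -0.12604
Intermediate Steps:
D(J) = J/8
M(l) = -3 + l
y(m) = 10 + 6/m (y(m) = 10 - 2*(-3 + 0)/m = 10 - (-6)/m = 10 + 6/m)
X(r) = ⅓ (X(r) = 1/3 = ⅓)
q(a) = 25
(b(X(y(-2))) + q(D(-3)))/(-423 + 222) = (⅓ + 25)/(-423 + 222) = (76/3)/(-201) = (76/3)*(-1/201) = -76/603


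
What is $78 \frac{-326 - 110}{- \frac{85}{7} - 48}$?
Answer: $\frac{238056}{421} \approx 565.45$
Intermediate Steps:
$78 \frac{-326 - 110}{- \frac{85}{7} - 48} = 78 \left(- \frac{436}{\left(-85\right) \frac{1}{7} - 48}\right) = 78 \left(- \frac{436}{- \frac{85}{7} - 48}\right) = 78 \left(- \frac{436}{- \frac{421}{7}}\right) = 78 \left(\left(-436\right) \left(- \frac{7}{421}\right)\right) = 78 \cdot \frac{3052}{421} = \frac{238056}{421}$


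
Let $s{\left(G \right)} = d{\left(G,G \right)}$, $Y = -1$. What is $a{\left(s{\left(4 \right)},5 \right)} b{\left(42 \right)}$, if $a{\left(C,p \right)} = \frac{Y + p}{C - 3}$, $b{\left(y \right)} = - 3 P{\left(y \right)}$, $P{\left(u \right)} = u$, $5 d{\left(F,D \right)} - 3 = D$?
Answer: $315$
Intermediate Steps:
$d{\left(F,D \right)} = \frac{3}{5} + \frac{D}{5}$
$s{\left(G \right)} = \frac{3}{5} + \frac{G}{5}$
$b{\left(y \right)} = - 3 y$
$a{\left(C,p \right)} = \frac{-1 + p}{-3 + C}$ ($a{\left(C,p \right)} = \frac{-1 + p}{C - 3} = \frac{-1 + p}{-3 + C}$)
$a{\left(s{\left(4 \right)},5 \right)} b{\left(42 \right)} = \frac{-1 + 5}{-3 + \left(\frac{3}{5} + \frac{1}{5} \cdot 4\right)} \left(\left(-3\right) 42\right) = \frac{1}{-3 + \left(\frac{3}{5} + \frac{4}{5}\right)} 4 \left(-126\right) = \frac{1}{-3 + \frac{7}{5}} \cdot 4 \left(-126\right) = \frac{1}{- \frac{8}{5}} \cdot 4 \left(-126\right) = \left(- \frac{5}{8}\right) 4 \left(-126\right) = \left(- \frac{5}{2}\right) \left(-126\right) = 315$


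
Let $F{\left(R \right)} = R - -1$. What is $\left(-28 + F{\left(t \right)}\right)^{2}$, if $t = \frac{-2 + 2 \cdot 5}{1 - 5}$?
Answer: $841$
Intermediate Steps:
$t = -2$ ($t = \frac{-2 + 10}{-4} = 8 \left(- \frac{1}{4}\right) = -2$)
$F{\left(R \right)} = 1 + R$ ($F{\left(R \right)} = R + 1 = 1 + R$)
$\left(-28 + F{\left(t \right)}\right)^{2} = \left(-28 + \left(1 - 2\right)\right)^{2} = \left(-28 - 1\right)^{2} = \left(-29\right)^{2} = 841$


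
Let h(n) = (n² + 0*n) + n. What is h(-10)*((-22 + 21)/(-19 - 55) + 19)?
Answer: 63315/37 ≈ 1711.2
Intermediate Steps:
h(n) = n + n² (h(n) = (n² + 0) + n = n² + n = n + n²)
h(-10)*((-22 + 21)/(-19 - 55) + 19) = (-10*(1 - 10))*((-22 + 21)/(-19 - 55) + 19) = (-10*(-9))*(-1/(-74) + 19) = 90*(-1*(-1/74) + 19) = 90*(1/74 + 19) = 90*(1407/74) = 63315/37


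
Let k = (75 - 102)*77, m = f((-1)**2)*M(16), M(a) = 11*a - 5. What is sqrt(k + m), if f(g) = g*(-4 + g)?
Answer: 36*I*sqrt(2) ≈ 50.912*I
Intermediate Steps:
M(a) = -5 + 11*a
m = -513 (m = ((-1)**2*(-4 + (-1)**2))*(-5 + 11*16) = (1*(-4 + 1))*(-5 + 176) = (1*(-3))*171 = -3*171 = -513)
k = -2079 (k = -27*77 = -2079)
sqrt(k + m) = sqrt(-2079 - 513) = sqrt(-2592) = 36*I*sqrt(2)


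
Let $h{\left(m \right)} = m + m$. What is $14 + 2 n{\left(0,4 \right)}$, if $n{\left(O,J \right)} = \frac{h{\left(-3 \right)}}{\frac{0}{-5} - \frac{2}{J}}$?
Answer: $38$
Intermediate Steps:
$h{\left(m \right)} = 2 m$
$n{\left(O,J \right)} = 3 J$ ($n{\left(O,J \right)} = \frac{2 \left(-3\right)}{\frac{0}{-5} - \frac{2}{J}} = - \frac{6}{0 \left(- \frac{1}{5}\right) - \frac{2}{J}} = - \frac{6}{0 - \frac{2}{J}} = - \frac{6}{\left(-2\right) \frac{1}{J}} = - 6 \left(- \frac{J}{2}\right) = 3 J$)
$14 + 2 n{\left(0,4 \right)} = 14 + 2 \cdot 3 \cdot 4 = 14 + 2 \cdot 12 = 14 + 24 = 38$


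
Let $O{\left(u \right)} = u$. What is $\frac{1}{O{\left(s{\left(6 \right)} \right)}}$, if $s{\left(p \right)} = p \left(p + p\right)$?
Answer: $\frac{1}{72} \approx 0.013889$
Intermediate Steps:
$s{\left(p \right)} = 2 p^{2}$ ($s{\left(p \right)} = p 2 p = 2 p^{2}$)
$\frac{1}{O{\left(s{\left(6 \right)} \right)}} = \frac{1}{2 \cdot 6^{2}} = \frac{1}{2 \cdot 36} = \frac{1}{72}$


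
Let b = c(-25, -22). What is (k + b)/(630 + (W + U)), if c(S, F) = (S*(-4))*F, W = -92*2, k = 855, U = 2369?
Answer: -269/563 ≈ -0.47780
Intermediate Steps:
W = -184
c(S, F) = -4*F*S (c(S, F) = (-4*S)*F = -4*F*S)
b = -2200 (b = -4*(-22)*(-25) = -2200)
(k + b)/(630 + (W + U)) = (855 - 2200)/(630 + (-184 + 2369)) = -1345/(630 + 2185) = -1345/2815 = -1345*1/2815 = -269/563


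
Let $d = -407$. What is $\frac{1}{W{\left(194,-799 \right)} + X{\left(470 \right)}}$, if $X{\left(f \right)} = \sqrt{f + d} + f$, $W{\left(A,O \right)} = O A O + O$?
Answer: $\frac{41283155}{5112896660262054} - \frac{\sqrt{7}}{5112896660262054} \approx 8.0743 \cdot 10^{-9}$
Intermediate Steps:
$W{\left(A,O \right)} = O + A O^{2}$ ($W{\left(A,O \right)} = A O O + O = A O^{2} + O = O + A O^{2}$)
$X{\left(f \right)} = f + \sqrt{-407 + f}$ ($X{\left(f \right)} = \sqrt{f - 407} + f = \sqrt{-407 + f} + f = f + \sqrt{-407 + f}$)
$\frac{1}{W{\left(194,-799 \right)} + X{\left(470 \right)}} = \frac{1}{- 799 \left(1 + 194 \left(-799\right)\right) + \left(470 + \sqrt{-407 + 470}\right)} = \frac{1}{- 799 \left(1 - 155006\right) + \left(470 + \sqrt{63}\right)} = \frac{1}{\left(-799\right) \left(-155005\right) + \left(470 + 3 \sqrt{7}\right)} = \frac{1}{123848995 + \left(470 + 3 \sqrt{7}\right)} = \frac{1}{123849465 + 3 \sqrt{7}}$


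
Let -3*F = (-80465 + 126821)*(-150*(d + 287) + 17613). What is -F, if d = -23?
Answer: -339743124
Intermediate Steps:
F = 339743124 (F = -(-80465 + 126821)*(-150*(-23 + 287) + 17613)/3 = -15452*(-150*264 + 17613) = -15452*(-39600 + 17613) = -15452*(-21987) = -⅓*(-1019229372) = 339743124)
-F = -1*339743124 = -339743124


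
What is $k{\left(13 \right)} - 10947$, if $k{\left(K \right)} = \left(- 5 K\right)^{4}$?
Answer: $17839678$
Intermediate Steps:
$k{\left(K \right)} = 625 K^{4}$
$k{\left(13 \right)} - 10947 = 625 \cdot 13^{4} - 10947 = 625 \cdot 28561 - 10947 = 17850625 - 10947 = 17839678$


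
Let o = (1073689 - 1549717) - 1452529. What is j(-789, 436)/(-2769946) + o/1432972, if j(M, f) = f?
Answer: -2671311761857/1984627529756 ≈ -1.3460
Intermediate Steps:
o = -1928557 (o = -476028 - 1452529 = -1928557)
j(-789, 436)/(-2769946) + o/1432972 = 436/(-2769946) - 1928557/1432972 = 436*(-1/2769946) - 1928557*1/1432972 = -218/1384973 - 1928557/1432972 = -2671311761857/1984627529756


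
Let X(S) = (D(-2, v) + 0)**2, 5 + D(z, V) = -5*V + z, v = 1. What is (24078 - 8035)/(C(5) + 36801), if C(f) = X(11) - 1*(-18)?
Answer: 16043/36963 ≈ 0.43403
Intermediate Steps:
D(z, V) = -5 + z - 5*V (D(z, V) = -5 + (-5*V + z) = -5 + (z - 5*V) = -5 + z - 5*V)
X(S) = 144 (X(S) = ((-5 - 2 - 5*1) + 0)**2 = ((-5 - 2 - 5) + 0)**2 = (-12 + 0)**2 = (-12)**2 = 144)
C(f) = 162 (C(f) = 144 - 1*(-18) = 144 + 18 = 162)
(24078 - 8035)/(C(5) + 36801) = (24078 - 8035)/(162 + 36801) = 16043/36963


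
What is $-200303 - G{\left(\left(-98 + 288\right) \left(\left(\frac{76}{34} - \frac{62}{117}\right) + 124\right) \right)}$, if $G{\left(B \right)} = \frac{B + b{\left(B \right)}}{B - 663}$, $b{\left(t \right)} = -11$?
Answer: $- \frac{9251364627180}{46186613} \approx -2.003 \cdot 10^{5}$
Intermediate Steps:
$G{\left(B \right)} = \frac{-11 + B}{-663 + B}$ ($G{\left(B \right)} = \frac{B - 11}{B - 663} = \frac{-11 + B}{-663 + B}$)
$-200303 - G{\left(\left(-98 + 288\right) \left(\left(\frac{76}{34} - \frac{62}{117}\right) + 124\right) \right)} = -200303 - \frac{-11 + \left(-98 + 288\right) \left(\left(\frac{76}{34} - \frac{62}{117}\right) + 124\right)}{-663 + \left(-98 + 288\right) \left(\left(\frac{76}{34} - \frac{62}{117}\right) + 124\right)} = -200303 - \frac{-11 + 190 \left(\left(76 \cdot \frac{1}{34} - \frac{62}{117}\right) + 124\right)}{-663 + 190 \left(\left(76 \cdot \frac{1}{34} - \frac{62}{117}\right) + 124\right)} = -200303 - \frac{-11 + 190 \left(\left(\frac{38}{17} - \frac{62}{117}\right) + 124\right)}{-663 + 190 \left(\left(\frac{38}{17} - \frac{62}{117}\right) + 124\right)} = -200303 - \frac{-11 + 190 \left(\frac{3392}{1989} + 124\right)}{-663 + 190 \left(\frac{3392}{1989} + 124\right)} = -200303 - \frac{-11 + 190 \cdot \frac{250028}{1989}}{-663 + 190 \cdot \frac{250028}{1989}} = -200303 - \frac{-11 + \frac{47505320}{1989}}{-663 + \frac{47505320}{1989}} = -200303 - \frac{1}{\frac{46186613}{1989}} \cdot \frac{47483441}{1989} = -200303 - \frac{1989}{46186613} \cdot \frac{47483441}{1989} = -200303 - \frac{47483441}{46186613} = - \frac{9251364627180}{46186613}$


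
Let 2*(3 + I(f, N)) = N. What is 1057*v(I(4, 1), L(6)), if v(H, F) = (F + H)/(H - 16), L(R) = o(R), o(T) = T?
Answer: -7399/37 ≈ -199.97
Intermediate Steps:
I(f, N) = -3 + N/2
L(R) = R
v(H, F) = (F + H)/(-16 + H)
1057*v(I(4, 1), L(6)) = 1057*((6 + (-3 + (½)*1))/(-16 + (-3 + (½)*1))) = 1057*((6 + (-3 + ½))/(-16 + (-3 + ½))) = 1057*((6 - 5/2)/(-16 - 5/2)) = 1057*((7/2)/(-37/2)) = 1057*(-2/37*7/2) = 1057*(-7/37) = -7399/37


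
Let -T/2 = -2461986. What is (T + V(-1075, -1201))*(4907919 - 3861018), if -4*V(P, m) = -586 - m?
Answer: 20619000998973/4 ≈ 5.1547e+12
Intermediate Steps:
V(P, m) = 293/2 + m/4 (V(P, m) = -(-586 - m)/4 = 293/2 + m/4)
T = 4923972 (T = -2*(-2461986) = 4923972)
(T + V(-1075, -1201))*(4907919 - 3861018) = (4923972 + (293/2 + (¼)*(-1201)))*(4907919 - 3861018) = (4923972 + (293/2 - 1201/4))*1046901 = (4923972 - 615/4)*1046901 = (19695273/4)*1046901 = 20619000998973/4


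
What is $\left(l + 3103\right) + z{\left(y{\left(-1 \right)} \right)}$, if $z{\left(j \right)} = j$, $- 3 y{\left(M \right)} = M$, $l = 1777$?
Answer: $\frac{14641}{3} \approx 4880.3$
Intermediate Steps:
$y{\left(M \right)} = - \frac{M}{3}$
$\left(l + 3103\right) + z{\left(y{\left(-1 \right)} \right)} = \left(1777 + 3103\right) - - \frac{1}{3} = 4880 + \frac{1}{3} = \frac{14641}{3}$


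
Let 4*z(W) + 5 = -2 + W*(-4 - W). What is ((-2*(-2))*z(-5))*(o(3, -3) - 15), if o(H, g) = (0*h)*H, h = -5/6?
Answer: 180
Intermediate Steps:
h = -5/6 ≈ -0.83333
o(H, g) = 0 (o(H, g) = (0*(-5/6))*H = 0*H = 0)
z(W) = -7/4 + W*(-4 - W)/4 (z(W) = -5/4 + (-2 + W*(-4 - W))/4 = -5/4 + (-1/2 + W*(-4 - W)/4) = -7/4 + W*(-4 - W)/4)
((-2*(-2))*z(-5))*(o(3, -3) - 15) = ((-2*(-2))*(-7/4 - 1*(-5) - 1/4*(-5)**2))*(0 - 15) = (4*(-7/4 + 5 - 1/4*25))*(-15) = (4*(-7/4 + 5 - 25/4))*(-15) = (4*(-3))*(-15) = -12*(-15) = 180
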